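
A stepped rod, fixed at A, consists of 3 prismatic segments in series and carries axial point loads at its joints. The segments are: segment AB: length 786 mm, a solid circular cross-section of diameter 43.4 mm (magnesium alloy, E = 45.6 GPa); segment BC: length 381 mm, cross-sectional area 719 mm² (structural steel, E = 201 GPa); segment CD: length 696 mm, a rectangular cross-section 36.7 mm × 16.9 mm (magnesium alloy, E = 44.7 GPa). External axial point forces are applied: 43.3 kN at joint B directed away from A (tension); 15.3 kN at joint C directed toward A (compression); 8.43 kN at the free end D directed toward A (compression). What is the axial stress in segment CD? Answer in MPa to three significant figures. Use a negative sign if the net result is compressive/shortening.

-13.6 MPa

Internal axial forces (sectioning from the free end, tension +): N_CD = -8.43 kN, N_BC = -23.73 kN, N_AB = 19.57 kN.
A_CD = 620.2 mm².
σ_CD = N_CD/A_CD = -8430/620.2 = -13.59 MPa.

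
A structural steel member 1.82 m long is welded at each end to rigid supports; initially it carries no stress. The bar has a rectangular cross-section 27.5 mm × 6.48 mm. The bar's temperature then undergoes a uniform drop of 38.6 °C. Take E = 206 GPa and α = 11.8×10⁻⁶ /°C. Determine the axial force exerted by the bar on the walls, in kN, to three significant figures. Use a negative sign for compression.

Free thermal expansion αLΔT = 11.8e-6 · 1820 · -38.6 = -0.829 mm.
The walls impose strain ε = −(-0.829)/1820 = 4.5548e-04; σ = Eε = 206000 · 4.5548e-04 = 93.83 MPa.
Wall reaction R = σ·A = 93.83·178.2 = 16720 N = 16.72 kN.

16.7 kN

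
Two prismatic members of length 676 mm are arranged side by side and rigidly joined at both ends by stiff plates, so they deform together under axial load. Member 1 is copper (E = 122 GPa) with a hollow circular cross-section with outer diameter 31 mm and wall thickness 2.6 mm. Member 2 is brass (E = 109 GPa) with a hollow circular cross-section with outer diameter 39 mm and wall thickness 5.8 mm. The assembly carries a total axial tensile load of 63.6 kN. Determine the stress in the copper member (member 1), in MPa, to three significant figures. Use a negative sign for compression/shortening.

82.3 MPa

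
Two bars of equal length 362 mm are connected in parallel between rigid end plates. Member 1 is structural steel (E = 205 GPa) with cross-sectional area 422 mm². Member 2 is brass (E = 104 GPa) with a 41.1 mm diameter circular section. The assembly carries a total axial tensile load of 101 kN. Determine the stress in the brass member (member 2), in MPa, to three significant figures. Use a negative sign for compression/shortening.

A_2 = 1327 mm².
Equal strain + equilibrium ⇒ each member carries load in proportion to AE: A₁E₁ = 86510000 N, A₂E₂ = 138000000 N, ΣAE = 224500000 N.
σ₂ = P·E₂/ΣAE = 101000·104000/224500000 = 46.79 MPa.

46.8 MPa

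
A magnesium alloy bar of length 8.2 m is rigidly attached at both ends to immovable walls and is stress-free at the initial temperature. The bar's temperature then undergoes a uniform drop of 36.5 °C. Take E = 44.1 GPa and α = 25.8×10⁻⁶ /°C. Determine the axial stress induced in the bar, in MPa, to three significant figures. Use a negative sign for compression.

41.5 MPa

Free thermal expansion αLΔT = 25.8e-6 · 8200 · -36.5 = -7.722 mm.
The walls impose strain ε = −(-7.722)/8200 = 9.4170e-04; σ = Eε = 44100 · 9.4170e-04 = 41.53 MPa.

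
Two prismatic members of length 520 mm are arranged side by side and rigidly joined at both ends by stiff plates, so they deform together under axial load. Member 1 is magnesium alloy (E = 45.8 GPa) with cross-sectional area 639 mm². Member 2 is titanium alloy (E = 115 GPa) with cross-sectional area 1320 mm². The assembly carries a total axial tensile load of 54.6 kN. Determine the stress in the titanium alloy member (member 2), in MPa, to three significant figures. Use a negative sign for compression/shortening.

34.7 MPa

Equal strain + equilibrium ⇒ each member carries load in proportion to AE: A₁E₁ = 29270000 N, A₂E₂ = 151800000 N, ΣAE = 181100000 N.
σ₂ = P·E₂/ΣAE = 54600·115000/181100000 = 34.68 MPa.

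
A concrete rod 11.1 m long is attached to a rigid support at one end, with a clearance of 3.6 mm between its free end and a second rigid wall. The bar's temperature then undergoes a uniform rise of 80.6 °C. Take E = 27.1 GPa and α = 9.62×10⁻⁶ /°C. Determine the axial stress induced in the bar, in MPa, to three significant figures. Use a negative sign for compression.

Free thermal expansion αLΔT = 9.62e-6 · 11100 · 80.6 = 8.607 mm.
The walls engage after the gap closes; constrained expansion = 8.607 − 3.6 = 5.007 mm.
The walls impose strain ε = −(5.007)/11100 = -4.5105e-04; σ = Eε = 27100 · -4.5105e-04 = -12.22 MPa.

-12.2 MPa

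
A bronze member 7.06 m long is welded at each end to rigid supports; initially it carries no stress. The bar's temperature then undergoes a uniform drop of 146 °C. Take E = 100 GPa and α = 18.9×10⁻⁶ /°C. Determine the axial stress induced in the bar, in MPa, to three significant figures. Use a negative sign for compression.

276 MPa

Free thermal expansion αLΔT = 18.9e-6 · 7060 · -146 = -19.48 mm.
The walls impose strain ε = −(-19.48)/7060 = 2.7594e-03; σ = Eε = 100000 · 2.7594e-03 = 275.9 MPa.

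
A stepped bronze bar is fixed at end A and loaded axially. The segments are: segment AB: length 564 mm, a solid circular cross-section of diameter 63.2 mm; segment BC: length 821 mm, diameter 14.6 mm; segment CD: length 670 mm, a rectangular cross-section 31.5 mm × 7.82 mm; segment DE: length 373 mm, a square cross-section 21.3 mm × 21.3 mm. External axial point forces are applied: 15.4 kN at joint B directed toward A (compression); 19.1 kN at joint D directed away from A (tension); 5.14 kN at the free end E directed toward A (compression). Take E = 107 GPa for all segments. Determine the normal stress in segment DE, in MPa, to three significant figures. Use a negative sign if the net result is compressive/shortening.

-11.3 MPa

Internal axial forces (sectioning from the free end, tension +): N_DE = -5.14 kN, N_CD = 13.96 kN, N_BC = 13.96 kN, N_AB = -1.44 kN.
A_DE = 453.7 mm².
σ_DE = N_DE/A_DE = -5140/453.7 = -11.33 MPa.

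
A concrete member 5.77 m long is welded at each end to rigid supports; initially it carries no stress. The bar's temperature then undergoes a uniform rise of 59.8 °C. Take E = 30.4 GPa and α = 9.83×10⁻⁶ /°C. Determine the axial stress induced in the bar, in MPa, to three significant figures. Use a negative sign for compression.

-17.9 MPa

Free thermal expansion αLΔT = 9.83e-6 · 5770 · 59.8 = 3.392 mm.
The walls impose strain ε = −(3.392)/5770 = -5.8783e-04; σ = Eε = 30400 · -5.8783e-04 = -17.87 MPa.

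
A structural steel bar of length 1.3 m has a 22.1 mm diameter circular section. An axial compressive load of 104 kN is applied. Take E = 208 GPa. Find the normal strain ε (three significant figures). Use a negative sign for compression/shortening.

-0.00130

A = 383.6 mm².
σ = N/A = -271.1 MPa; ε = σ/E = -271.1/208000 = -1.303e-03.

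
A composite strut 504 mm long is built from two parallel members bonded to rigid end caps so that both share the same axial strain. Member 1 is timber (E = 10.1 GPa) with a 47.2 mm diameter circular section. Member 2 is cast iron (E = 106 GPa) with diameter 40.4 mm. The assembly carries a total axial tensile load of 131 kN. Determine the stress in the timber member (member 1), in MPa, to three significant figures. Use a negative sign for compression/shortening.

A_1 = 1750 mm².
A_2 = 1282 mm².
Equal strain + equilibrium ⇒ each member carries load in proportion to AE: A₁E₁ = 17670000 N, A₂E₂ = 135900000 N, ΣAE = 153600000 N.
σ₁ = P·E₁/ΣAE = 131000·10100/153600000 = 8.617 MPa.

8.62 MPa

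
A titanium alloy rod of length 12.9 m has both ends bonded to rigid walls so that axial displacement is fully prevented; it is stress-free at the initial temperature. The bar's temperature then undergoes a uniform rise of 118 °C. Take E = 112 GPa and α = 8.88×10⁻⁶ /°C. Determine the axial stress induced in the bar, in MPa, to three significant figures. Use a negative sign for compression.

Free thermal expansion αLΔT = 8.88e-6 · 12900 · 118 = 13.52 mm.
The walls impose strain ε = −(13.52)/12900 = -1.0478e-03; σ = Eε = 112000 · -1.0478e-03 = -117.4 MPa.

-117 MPa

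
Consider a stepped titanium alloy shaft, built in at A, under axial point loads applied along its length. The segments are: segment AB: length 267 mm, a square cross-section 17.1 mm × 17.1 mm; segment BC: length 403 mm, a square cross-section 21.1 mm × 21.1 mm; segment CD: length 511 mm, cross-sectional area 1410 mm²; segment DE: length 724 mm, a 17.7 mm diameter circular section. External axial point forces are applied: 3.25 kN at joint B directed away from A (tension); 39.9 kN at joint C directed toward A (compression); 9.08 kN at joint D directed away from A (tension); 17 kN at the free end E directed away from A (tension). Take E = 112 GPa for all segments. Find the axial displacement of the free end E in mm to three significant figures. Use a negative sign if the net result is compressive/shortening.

0.333 mm

Internal axial forces (sectioning from the free end, tension +): N_DE = 17 kN, N_CD = 26.08 kN, N_BC = -13.82 kN, N_AB = -10.57 kN.
A_AB = 292.4 mm².
A_BC = 445.2 mm².
A_DE = 246.1 mm².
δ_AB = -10570·267/(292.4·112000) = -0.08617 mm
δ_BC = -13820·403/(445.2·112000) = -0.1117 mm
δ_CD = 26080·511/(1410·112000) = 0.08439 mm
δ_DE = 17000·724/(246.1·112000) = 0.4466 mm
δ = Σδ_i = 0.3331 mm.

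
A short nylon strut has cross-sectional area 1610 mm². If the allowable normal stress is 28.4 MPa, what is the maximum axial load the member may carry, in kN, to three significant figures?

45.7 kN

P_max = σ_allow · A = 28.4 · 1610 = 45720 N = 45.72 kN.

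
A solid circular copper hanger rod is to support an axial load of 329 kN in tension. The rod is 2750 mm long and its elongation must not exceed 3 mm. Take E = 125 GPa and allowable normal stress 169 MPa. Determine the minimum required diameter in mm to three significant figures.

55.4 mm

Required area A ≥ P/σ_allow = 329000/169 = 1947 mm².
For a solid circular section, d ≥ √(4A/π) = 49.79 mm.
Elongation limit: A ≥ PL/(Eδ_allow) = 329000·2750/(125000·3) = 2413 mm² ⇒ d ≥ 55.42 mm.
The elongation limit governs.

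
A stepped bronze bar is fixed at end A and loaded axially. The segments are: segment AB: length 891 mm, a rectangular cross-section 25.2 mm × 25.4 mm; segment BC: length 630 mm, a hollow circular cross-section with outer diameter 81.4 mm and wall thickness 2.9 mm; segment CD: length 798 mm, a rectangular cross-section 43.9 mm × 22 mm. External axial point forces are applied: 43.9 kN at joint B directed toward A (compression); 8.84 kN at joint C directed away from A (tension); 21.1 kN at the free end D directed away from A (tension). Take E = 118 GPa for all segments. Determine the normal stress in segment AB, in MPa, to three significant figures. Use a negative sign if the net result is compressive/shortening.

-21.8 MPa

Internal axial forces (sectioning from the free end, tension +): N_CD = 21.1 kN, N_BC = 29.94 kN, N_AB = -13.96 kN.
A_AB = 640.1 mm².
σ_AB = N_AB/A_AB = -13960/640.1 = -21.81 MPa.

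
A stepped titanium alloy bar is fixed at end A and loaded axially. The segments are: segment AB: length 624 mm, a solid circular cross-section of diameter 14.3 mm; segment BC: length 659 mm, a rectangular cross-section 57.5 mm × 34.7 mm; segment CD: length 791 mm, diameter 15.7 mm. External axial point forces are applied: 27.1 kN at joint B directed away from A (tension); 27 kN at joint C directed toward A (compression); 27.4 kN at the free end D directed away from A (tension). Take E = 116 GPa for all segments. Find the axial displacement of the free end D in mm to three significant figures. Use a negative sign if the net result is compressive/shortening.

Internal axial forces (sectioning from the free end, tension +): N_CD = 27.4 kN, N_BC = 0.4 kN, N_AB = 27.5 kN.
A_AB = 160.6 mm².
A_BC = 1995 mm².
A_CD = 193.6 mm².
δ_AB = 27500·624/(160.6·116000) = 0.9211 mm
δ_BC = 400·659/(1995·116000) = 0.001139 mm
δ_CD = 27400·791/(193.6·116000) = 0.9651 mm
δ = Σδ_i = 1.887 mm.

1.89 mm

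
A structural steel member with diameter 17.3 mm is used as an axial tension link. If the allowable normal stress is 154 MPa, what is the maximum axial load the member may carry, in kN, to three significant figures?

36.2 kN

A = 235.1 mm².
P_max = σ_allow · A = 154 · 235.1 = 36200 N = 36.2 kN.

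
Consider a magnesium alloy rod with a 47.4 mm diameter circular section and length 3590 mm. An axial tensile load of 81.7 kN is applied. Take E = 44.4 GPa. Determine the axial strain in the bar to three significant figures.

A = 1765 mm².
σ = N/A = 46.3 MPa; ε = σ/E = 46.3/44400 = 1.043e-03.

0.00104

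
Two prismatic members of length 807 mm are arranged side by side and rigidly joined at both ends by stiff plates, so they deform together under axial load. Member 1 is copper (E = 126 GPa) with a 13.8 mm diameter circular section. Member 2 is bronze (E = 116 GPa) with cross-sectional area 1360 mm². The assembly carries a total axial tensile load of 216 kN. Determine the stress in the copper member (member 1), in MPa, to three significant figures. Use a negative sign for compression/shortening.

154 MPa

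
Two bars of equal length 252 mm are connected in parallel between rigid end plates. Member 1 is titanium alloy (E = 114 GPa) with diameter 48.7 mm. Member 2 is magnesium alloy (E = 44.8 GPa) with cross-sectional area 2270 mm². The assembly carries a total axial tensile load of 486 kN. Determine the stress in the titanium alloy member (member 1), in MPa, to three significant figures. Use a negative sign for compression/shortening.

A_1 = 1863 mm².
Equal strain + equilibrium ⇒ each member carries load in proportion to AE: A₁E₁ = 212400000 N, A₂E₂ = 101700000 N, ΣAE = 314000000 N.
σ₁ = P·E₁/ΣAE = 486000·114000/314000000 = 176.4 MPa.

176 MPa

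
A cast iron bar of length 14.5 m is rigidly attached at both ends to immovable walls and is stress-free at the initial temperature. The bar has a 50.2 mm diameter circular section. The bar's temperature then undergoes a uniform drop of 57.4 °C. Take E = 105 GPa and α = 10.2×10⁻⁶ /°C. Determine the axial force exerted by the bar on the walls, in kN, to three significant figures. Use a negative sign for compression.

Free thermal expansion αLΔT = 10.2e-6 · 14500 · -57.4 = -8.489 mm.
The walls impose strain ε = −(-8.489)/14500 = 5.8548e-04; σ = Eε = 105000 · 5.8548e-04 = 61.48 MPa.
Wall reaction R = σ·A = 61.48·1979 = 121700 N = 121.7 kN.

122 kN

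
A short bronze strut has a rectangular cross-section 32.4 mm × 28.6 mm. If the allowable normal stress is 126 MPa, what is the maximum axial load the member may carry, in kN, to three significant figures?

A = 926.6 mm².
P_max = σ_allow · A = 126 · 926.6 = 116800 N = 116.8 kN.

117 kN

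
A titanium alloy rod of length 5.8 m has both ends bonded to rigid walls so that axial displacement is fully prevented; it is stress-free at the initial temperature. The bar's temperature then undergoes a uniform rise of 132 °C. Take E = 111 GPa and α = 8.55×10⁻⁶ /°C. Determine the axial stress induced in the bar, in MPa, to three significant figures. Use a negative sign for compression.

-125 MPa

Free thermal expansion αLΔT = 8.55e-6 · 5800 · 132 = 6.546 mm.
The walls impose strain ε = −(6.546)/5800 = -1.1286e-03; σ = Eε = 111000 · -1.1286e-03 = -125.3 MPa.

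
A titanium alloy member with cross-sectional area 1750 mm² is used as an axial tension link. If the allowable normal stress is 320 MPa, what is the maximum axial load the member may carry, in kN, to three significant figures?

560 kN

P_max = σ_allow · A = 320 · 1750 = 560000 N = 560 kN.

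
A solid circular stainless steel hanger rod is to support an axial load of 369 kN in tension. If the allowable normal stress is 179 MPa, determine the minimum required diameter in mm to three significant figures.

Required area A ≥ P/σ_allow = 369000/179 = 2061 mm².
For a solid circular section, d ≥ √(4A/π) = 51.23 mm.

51.2 mm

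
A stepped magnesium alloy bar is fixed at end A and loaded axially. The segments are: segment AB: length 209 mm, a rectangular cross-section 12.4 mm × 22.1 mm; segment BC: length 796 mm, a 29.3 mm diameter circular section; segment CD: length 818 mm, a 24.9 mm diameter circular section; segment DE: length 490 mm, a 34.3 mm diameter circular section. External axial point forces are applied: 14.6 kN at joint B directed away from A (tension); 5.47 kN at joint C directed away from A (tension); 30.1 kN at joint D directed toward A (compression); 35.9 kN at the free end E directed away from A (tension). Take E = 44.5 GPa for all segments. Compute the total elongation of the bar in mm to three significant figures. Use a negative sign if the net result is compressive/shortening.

Internal axial forces (sectioning from the free end, tension +): N_DE = 35.9 kN, N_CD = 5.8 kN, N_BC = 11.27 kN, N_AB = 25.87 kN.
A_AB = 274 mm².
A_BC = 674.3 mm².
A_CD = 487 mm².
A_DE = 924 mm².
δ_AB = 25870·209/(274·44500) = 0.4434 mm
δ_BC = 11270·796/(674.3·44500) = 0.299 mm
δ_CD = 5800·818/(487·44500) = 0.2189 mm
δ_DE = 35900·490/(924·44500) = 0.4278 mm
δ = Σδ_i = 1.389 mm.

1.39 mm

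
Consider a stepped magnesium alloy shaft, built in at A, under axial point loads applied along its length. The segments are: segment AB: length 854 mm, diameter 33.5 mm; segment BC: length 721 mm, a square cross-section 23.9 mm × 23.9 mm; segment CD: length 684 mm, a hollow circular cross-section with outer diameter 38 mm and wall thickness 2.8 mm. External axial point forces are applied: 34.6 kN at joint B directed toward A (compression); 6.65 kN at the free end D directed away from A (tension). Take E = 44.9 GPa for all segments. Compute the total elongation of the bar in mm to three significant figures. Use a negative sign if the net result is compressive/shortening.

Internal axial forces (sectioning from the free end, tension +): N_CD = 6.65 kN, N_BC = 6.65 kN, N_AB = -27.95 kN.
A_AB = 881.4 mm².
A_BC = 571.2 mm².
A_CD = 309.6 mm².
δ_AB = -27950·854/(881.4·44900) = -0.6031 mm
δ_BC = 6650·721/(571.2·44900) = 0.1869 mm
δ_CD = 6650·684/(309.6·44900) = 0.3272 mm
δ = Σδ_i = -0.08901 mm.

-0.0890 mm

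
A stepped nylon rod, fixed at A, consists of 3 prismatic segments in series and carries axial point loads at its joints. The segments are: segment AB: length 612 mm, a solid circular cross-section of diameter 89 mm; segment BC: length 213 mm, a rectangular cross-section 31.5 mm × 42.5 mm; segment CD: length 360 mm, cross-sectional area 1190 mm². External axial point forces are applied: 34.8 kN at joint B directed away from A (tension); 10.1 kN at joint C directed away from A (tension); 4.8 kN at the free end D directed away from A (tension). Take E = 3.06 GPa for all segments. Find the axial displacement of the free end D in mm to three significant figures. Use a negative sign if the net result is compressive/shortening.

2.85 mm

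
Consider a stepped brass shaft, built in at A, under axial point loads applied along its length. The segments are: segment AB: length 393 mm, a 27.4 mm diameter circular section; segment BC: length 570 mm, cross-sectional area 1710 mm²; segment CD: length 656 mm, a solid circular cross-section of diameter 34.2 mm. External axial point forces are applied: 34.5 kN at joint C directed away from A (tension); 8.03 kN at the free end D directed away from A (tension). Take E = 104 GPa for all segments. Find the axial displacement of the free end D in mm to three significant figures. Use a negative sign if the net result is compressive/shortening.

0.464 mm

Internal axial forces (sectioning from the free end, tension +): N_CD = 8.03 kN, N_BC = 42.53 kN, N_AB = 42.53 kN.
A_AB = 589.6 mm².
A_CD = 918.6 mm².
δ_AB = 42530·393/(589.6·104000) = 0.2726 mm
δ_BC = 42530·570/(1710·104000) = 0.1363 mm
δ_CD = 8030·656/(918.6·104000) = 0.05514 mm
δ = Σδ_i = 0.464 mm.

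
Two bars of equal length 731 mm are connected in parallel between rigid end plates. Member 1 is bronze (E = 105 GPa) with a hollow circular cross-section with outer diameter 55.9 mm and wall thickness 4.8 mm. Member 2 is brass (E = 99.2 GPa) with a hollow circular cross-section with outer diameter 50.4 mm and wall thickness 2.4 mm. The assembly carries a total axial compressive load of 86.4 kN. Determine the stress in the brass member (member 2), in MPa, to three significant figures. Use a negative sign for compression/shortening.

-73.4 MPa

A_1 = 770.6 mm².
A_2 = 361.9 mm².
Equal strain + equilibrium ⇒ each member carries load in proportion to AE: A₁E₁ = 80910000 N, A₂E₂ = 35900000 N, ΣAE = 116800000 N.
σ₂ = P·E₂/ΣAE = -86400·99200/116800000 = -73.37 MPa.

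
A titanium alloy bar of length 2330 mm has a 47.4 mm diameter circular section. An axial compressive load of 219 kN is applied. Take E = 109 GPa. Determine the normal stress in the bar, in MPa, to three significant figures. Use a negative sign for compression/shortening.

-124 MPa

A = 1765 mm².
σ = N/A = -219000/1765 = -124.1 MPa.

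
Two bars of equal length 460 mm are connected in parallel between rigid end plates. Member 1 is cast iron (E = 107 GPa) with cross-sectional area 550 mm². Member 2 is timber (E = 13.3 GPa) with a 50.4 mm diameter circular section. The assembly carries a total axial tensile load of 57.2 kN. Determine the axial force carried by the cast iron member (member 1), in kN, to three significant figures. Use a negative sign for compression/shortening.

39.4 kN

A_2 = 1995 mm².
Equal strain + equilibrium ⇒ each member carries load in proportion to AE: A₁E₁ = 58850000 N, A₂E₂ = 26530000 N, ΣAE = 85380000 N.
F₁ = P·A₁E₁/ΣAE = 57200·58850000/85380000 = 39420 N.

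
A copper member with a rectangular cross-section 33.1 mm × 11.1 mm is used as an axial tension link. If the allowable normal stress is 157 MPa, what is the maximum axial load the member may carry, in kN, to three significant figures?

57.7 kN

A = 367.4 mm².
P_max = σ_allow · A = 157 · 367.4 = 57680 N = 57.68 kN.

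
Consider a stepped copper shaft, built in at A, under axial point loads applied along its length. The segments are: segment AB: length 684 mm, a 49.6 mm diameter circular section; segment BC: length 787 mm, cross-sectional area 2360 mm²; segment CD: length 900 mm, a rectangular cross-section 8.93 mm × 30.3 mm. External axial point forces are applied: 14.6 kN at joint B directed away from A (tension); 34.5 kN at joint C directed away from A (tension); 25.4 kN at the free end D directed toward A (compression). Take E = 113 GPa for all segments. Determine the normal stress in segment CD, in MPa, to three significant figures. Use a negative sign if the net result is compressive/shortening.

-93.9 MPa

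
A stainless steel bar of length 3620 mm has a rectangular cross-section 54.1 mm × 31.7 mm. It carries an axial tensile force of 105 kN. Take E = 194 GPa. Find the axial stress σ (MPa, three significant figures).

A = 1715 mm².
σ = N/A = 105000/1715 = 61.23 MPa.

61.2 MPa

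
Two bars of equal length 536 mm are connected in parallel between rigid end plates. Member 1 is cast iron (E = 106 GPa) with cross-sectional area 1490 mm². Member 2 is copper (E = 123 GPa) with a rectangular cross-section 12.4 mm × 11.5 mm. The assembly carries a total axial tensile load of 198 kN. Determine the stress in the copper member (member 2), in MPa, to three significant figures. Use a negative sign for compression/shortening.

A_2 = 142.6 mm².
Equal strain + equilibrium ⇒ each member carries load in proportion to AE: A₁E₁ = 157900000 N, A₂E₂ = 17540000 N, ΣAE = 175500000 N.
σ₂ = P·E₂/ΣAE = 198000·123000/175500000 = 138.8 MPa.

139 MPa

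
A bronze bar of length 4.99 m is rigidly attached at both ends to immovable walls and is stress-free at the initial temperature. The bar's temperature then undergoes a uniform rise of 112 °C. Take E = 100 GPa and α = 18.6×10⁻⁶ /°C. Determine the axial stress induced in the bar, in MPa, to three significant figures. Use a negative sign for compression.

-208 MPa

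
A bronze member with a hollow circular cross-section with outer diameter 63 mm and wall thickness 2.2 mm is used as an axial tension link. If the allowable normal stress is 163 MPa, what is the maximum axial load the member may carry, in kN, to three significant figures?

68.5 kN

A = 420.2 mm².
P_max = σ_allow · A = 163 · 420.2 = 68500 N = 68.5 kN.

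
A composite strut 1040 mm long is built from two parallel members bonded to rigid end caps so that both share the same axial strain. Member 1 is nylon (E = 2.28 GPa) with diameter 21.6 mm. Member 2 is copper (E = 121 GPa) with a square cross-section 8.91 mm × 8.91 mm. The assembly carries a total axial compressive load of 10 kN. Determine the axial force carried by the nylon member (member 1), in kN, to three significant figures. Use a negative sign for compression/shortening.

-0.800 kN

A_1 = 366.4 mm².
A_2 = 79.39 mm².
Equal strain + equilibrium ⇒ each member carries load in proportion to AE: A₁E₁ = 835500 N, A₂E₂ = 9606000 N, ΣAE = 10440000 N.
F₁ = P·A₁E₁/ΣAE = -10000·835500/10440000 = -800.2 N.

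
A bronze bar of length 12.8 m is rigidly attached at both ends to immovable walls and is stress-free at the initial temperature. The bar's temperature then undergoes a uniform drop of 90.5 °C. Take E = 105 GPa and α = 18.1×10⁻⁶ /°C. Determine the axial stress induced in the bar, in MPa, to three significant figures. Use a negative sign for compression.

172 MPa

Free thermal expansion αLΔT = 18.1e-6 · 12800 · -90.5 = -20.97 mm.
The walls impose strain ε = −(-20.97)/12800 = 1.6381e-03; σ = Eε = 105000 · 1.6381e-03 = 172 MPa.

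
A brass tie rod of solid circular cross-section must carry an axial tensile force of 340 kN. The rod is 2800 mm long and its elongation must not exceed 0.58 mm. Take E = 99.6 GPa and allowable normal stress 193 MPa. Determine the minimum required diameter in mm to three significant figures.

145 mm

Required area A ≥ P/σ_allow = 340000/193 = 1762 mm².
For a solid circular section, d ≥ √(4A/π) = 47.36 mm.
Elongation limit: A ≥ PL/(Eδ_allow) = 340000·2800/(99600·0.58) = 16480 mm² ⇒ d ≥ 144.9 mm.
The elongation limit governs.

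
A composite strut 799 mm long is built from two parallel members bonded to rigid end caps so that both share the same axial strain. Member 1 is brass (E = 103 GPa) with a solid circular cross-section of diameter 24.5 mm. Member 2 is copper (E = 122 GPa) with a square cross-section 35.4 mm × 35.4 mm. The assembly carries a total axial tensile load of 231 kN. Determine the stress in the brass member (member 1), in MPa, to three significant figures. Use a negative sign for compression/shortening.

A_1 = 471.4 mm².
A_2 = 1253 mm².
Equal strain + equilibrium ⇒ each member carries load in proportion to AE: A₁E₁ = 48560000 N, A₂E₂ = 152900000 N, ΣAE = 201400000 N.
σ₁ = P·E₁/ΣAE = 231000·103000/201400000 = 118.1 MPa.

118 MPa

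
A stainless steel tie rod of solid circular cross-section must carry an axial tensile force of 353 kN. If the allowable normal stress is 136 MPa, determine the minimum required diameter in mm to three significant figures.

Required area A ≥ P/σ_allow = 353000/136 = 2596 mm².
For a solid circular section, d ≥ √(4A/π) = 57.49 mm.

57.5 mm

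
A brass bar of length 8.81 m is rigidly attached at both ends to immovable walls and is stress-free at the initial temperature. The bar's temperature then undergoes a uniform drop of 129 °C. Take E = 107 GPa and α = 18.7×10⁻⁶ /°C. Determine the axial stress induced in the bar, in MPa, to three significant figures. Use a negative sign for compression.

Free thermal expansion αLΔT = 18.7e-6 · 8810 · -129 = -21.25 mm.
The walls impose strain ε = −(-21.25)/8810 = 2.4123e-03; σ = Eε = 107000 · 2.4123e-03 = 258.1 MPa.

258 MPa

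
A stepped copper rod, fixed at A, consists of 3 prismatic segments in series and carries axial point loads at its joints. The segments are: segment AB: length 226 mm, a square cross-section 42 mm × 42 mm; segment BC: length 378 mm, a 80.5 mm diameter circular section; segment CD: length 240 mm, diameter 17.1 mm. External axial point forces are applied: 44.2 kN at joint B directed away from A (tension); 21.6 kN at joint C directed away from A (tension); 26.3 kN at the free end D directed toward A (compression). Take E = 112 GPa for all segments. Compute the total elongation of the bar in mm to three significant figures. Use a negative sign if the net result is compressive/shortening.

Internal axial forces (sectioning from the free end, tension +): N_CD = -26.3 kN, N_BC = -4.7 kN, N_AB = 39.5 kN.
A_AB = 1764 mm².
A_BC = 5090 mm².
A_CD = 229.7 mm².
δ_AB = 39500·226/(1764·112000) = 0.04518 mm
δ_BC = -4700·378/(5090·112000) = -0.003117 mm
δ_CD = -26300·240/(229.7·112000) = -0.2454 mm
δ = Σδ_i = -0.2033 mm.

-0.203 mm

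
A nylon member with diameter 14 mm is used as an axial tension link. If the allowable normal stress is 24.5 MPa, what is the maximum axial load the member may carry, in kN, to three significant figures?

3.77 kN

A = 153.9 mm².
P_max = σ_allow · A = 24.5 · 153.9 = 3771 N = 3.771 kN.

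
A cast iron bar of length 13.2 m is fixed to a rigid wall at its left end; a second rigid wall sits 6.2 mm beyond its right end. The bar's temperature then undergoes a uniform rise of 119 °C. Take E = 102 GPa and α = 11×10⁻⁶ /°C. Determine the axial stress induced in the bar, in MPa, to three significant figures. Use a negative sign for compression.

-85.6 MPa

Free thermal expansion αLΔT = 11e-6 · 13200 · 119 = 17.28 mm.
The walls engage after the gap closes; constrained expansion = 17.28 − 6.2 = 11.08 mm.
The walls impose strain ε = −(11.08)/13200 = -8.3930e-04; σ = Eε = 102000 · -8.3930e-04 = -85.61 MPa.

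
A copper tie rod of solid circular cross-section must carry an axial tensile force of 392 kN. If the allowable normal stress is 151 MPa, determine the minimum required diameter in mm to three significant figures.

57.5 mm

Required area A ≥ P/σ_allow = 392000/151 = 2596 mm².
For a solid circular section, d ≥ √(4A/π) = 57.49 mm.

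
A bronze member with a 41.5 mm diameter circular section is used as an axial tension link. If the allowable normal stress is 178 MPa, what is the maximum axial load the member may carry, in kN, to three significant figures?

A = 1353 mm².
P_max = σ_allow · A = 178 · 1353 = 240800 N = 240.8 kN.

241 kN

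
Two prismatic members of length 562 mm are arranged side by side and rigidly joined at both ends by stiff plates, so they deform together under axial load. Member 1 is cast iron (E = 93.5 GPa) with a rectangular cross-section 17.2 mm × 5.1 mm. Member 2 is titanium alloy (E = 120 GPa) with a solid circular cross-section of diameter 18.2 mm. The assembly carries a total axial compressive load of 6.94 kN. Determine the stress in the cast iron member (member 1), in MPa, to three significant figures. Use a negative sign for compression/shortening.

-16.5 MPa

A_1 = 87.72 mm².
A_2 = 260.2 mm².
Equal strain + equilibrium ⇒ each member carries load in proportion to AE: A₁E₁ = 8202000 N, A₂E₂ = 31220000 N, ΣAE = 39420000 N.
σ₁ = P·E₁/ΣAE = -6940·93500/39420000 = -16.46 MPa.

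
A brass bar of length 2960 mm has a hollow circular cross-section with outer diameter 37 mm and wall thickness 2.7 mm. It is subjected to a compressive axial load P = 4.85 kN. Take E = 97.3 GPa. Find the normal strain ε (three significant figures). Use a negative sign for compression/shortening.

-1.71e-04

A = 290.9 mm².
σ = N/A = -16.67 MPa; ε = σ/E = -16.67/97300 = -1.713e-04.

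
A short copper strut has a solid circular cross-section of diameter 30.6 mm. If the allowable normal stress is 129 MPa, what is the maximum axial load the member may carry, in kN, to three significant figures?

A = 735.4 mm².
P_max = σ_allow · A = 129 · 735.4 = 94870 N = 94.87 kN.

94.9 kN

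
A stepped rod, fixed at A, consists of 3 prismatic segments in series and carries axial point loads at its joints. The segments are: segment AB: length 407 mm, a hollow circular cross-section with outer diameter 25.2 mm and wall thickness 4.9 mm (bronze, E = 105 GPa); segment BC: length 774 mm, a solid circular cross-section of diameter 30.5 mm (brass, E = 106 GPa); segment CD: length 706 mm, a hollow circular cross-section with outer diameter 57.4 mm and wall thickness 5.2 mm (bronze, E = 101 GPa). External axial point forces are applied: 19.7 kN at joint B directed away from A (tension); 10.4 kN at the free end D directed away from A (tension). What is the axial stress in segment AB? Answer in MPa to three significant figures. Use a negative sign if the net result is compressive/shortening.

96.3 MPa

Internal axial forces (sectioning from the free end, tension +): N_CD = 10.4 kN, N_BC = 10.4 kN, N_AB = 30.1 kN.
A_AB = 312.5 mm².
σ_AB = N_AB/A_AB = 30100/312.5 = 96.32 MPa.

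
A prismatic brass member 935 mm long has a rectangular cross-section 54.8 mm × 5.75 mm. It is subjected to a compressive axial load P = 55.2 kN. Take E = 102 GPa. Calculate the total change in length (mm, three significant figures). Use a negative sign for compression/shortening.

A = 315.1 mm².
δ_mech = NL/(AE) = -55200·935/(315.1·102000) = -1.606 mm.

-1.61 mm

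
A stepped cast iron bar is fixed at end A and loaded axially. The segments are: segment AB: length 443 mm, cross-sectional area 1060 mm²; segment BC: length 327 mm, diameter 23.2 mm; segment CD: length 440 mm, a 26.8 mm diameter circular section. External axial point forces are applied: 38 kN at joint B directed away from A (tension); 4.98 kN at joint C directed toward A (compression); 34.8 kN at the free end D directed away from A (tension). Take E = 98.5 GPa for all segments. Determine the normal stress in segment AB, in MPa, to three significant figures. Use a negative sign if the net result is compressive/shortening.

Internal axial forces (sectioning from the free end, tension +): N_CD = 34.8 kN, N_BC = 29.82 kN, N_AB = 67.82 kN.
σ_AB = N_AB/A_AB = 67820/1060 = 63.98 MPa.

64.0 MPa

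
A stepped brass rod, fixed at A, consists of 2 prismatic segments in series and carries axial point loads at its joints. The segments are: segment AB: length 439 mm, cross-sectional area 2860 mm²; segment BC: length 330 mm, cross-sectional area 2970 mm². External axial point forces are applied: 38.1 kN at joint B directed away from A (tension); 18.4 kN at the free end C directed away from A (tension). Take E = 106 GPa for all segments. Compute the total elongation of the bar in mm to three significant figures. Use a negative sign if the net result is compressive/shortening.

0.101 mm

Internal axial forces (sectioning from the free end, tension +): N_BC = 18.4 kN, N_AB = 56.5 kN.
δ_AB = 56500·439/(2860·106000) = 0.08182 mm
δ_BC = 18400·330/(2970·106000) = 0.01929 mm
δ = Σδ_i = 0.1011 mm.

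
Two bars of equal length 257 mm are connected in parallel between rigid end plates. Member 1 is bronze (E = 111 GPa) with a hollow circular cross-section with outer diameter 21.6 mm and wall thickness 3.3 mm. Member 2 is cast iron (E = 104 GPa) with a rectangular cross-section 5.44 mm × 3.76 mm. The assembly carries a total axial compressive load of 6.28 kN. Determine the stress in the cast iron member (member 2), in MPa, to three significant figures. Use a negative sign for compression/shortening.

-28.2 MPa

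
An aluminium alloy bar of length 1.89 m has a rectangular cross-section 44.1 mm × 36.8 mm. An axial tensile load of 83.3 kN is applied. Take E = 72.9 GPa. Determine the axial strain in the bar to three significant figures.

7.04e-04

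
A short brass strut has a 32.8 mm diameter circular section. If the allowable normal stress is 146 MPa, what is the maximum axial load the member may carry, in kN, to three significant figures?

123 kN

A = 845 mm².
P_max = σ_allow · A = 146 · 845 = 123400 N = 123.4 kN.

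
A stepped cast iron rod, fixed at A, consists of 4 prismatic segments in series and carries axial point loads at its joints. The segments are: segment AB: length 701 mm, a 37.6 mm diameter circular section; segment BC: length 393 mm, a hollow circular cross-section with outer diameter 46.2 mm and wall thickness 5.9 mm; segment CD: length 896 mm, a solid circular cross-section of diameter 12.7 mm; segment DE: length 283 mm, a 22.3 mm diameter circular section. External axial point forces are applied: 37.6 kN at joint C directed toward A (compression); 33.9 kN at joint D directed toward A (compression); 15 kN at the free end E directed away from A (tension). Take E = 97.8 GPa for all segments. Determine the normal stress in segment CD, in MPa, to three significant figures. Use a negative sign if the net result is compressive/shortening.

-149 MPa

Internal axial forces (sectioning from the free end, tension +): N_DE = 15 kN, N_CD = -18.9 kN, N_BC = -56.5 kN, N_AB = -56.5 kN.
A_CD = 126.7 mm².
σ_CD = N_CD/A_CD = -18900/126.7 = -149.2 MPa.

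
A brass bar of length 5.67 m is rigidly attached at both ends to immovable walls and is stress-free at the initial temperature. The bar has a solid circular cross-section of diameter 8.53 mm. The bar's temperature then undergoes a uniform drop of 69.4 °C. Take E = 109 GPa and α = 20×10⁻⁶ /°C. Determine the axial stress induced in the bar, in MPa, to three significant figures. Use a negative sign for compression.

Free thermal expansion αLΔT = 20e-6 · 5670 · -69.4 = -7.87 mm.
The walls impose strain ε = −(-7.87)/5670 = 1.3880e-03; σ = Eε = 109000 · 1.3880e-03 = 151.3 MPa.

151 MPa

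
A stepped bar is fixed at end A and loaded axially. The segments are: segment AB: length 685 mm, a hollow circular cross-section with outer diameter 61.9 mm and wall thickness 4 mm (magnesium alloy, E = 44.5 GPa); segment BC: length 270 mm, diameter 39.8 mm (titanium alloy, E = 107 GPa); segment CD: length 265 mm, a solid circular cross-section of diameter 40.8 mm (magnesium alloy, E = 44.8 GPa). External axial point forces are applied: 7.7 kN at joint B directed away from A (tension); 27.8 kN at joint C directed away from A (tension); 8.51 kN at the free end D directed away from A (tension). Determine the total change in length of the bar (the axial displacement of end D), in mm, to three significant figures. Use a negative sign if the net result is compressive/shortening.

Internal axial forces (sectioning from the free end, tension +): N_CD = 8.51 kN, N_BC = 36.31 kN, N_AB = 44.01 kN.
A_AB = 727.6 mm².
A_BC = 1244 mm².
A_CD = 1307 mm².
δ_AB = 44010·685/(727.6·44500) = 0.9311 mm
δ_BC = 36310·270/(1244·107000) = 0.07365 mm
δ_CD = 8510·265/(1307·44800) = 0.0385 mm
δ = Σδ_i = 1.043 mm.

1.04 mm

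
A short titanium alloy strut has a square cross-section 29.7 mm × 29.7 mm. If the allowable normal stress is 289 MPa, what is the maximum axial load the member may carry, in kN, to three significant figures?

A = 882.1 mm².
P_max = σ_allow · A = 289 · 882.1 = 254900 N = 254.9 kN.

255 kN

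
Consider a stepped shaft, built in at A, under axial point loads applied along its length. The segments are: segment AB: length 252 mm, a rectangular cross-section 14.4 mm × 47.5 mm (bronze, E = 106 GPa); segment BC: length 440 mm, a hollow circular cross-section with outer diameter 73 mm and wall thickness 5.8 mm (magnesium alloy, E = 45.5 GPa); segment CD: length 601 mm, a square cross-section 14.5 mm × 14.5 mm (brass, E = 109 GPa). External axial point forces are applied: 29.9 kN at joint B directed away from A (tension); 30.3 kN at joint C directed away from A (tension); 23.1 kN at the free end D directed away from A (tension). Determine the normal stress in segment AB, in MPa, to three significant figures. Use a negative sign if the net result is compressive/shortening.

Internal axial forces (sectioning from the free end, tension +): N_CD = 23.1 kN, N_BC = 53.4 kN, N_AB = 83.3 kN.
A_AB = 684 mm².
σ_AB = N_AB/A_AB = 83300/684 = 121.8 MPa.

122 MPa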